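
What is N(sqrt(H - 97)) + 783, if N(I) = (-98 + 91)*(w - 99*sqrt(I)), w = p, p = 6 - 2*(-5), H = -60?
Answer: 671 + 693*(-157)**(1/4) ≈ 2405.6 + 1734.6*I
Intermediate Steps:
p = 16 (p = 6 + 10 = 16)
w = 16
N(I) = -112 + 693*sqrt(I) (N(I) = (-98 + 91)*(16 - 99*sqrt(I)) = -7*(16 - 99*sqrt(I)) = -112 + 693*sqrt(I))
N(sqrt(H - 97)) + 783 = (-112 + 693*sqrt(sqrt(-60 - 97))) + 783 = (-112 + 693*sqrt(sqrt(-157))) + 783 = (-112 + 693*sqrt(I*sqrt(157))) + 783 = (-112 + 693*(157**(1/4)*sqrt(I))) + 783 = (-112 + 693*157**(1/4)*sqrt(I)) + 783 = 671 + 693*157**(1/4)*sqrt(I)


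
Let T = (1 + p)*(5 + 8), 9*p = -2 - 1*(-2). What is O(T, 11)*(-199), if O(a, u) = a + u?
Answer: -4776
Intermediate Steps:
p = 0 (p = (-2 - 1*(-2))/9 = (-2 + 2)/9 = (1/9)*0 = 0)
T = 13 (T = (1 + 0)*(5 + 8) = 1*13 = 13)
O(T, 11)*(-199) = (13 + 11)*(-199) = 24*(-199) = -4776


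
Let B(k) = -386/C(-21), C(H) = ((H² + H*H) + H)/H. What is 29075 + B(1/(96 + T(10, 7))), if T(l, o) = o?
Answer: 1192461/41 ≈ 29084.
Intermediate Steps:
C(H) = (H + 2*H²)/H (C(H) = ((H² + H²) + H)/H = (2*H² + H)/H = (H + 2*H²)/H)
B(k) = 386/41 (B(k) = -386/(1 + 2*(-21)) = -386/(1 - 42) = -386/(-41) = -386*(-1/41) = 386/41)
29075 + B(1/(96 + T(10, 7))) = 29075 + 386/41 = 1192461/41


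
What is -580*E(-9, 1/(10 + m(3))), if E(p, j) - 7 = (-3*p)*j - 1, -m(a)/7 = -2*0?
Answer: -5046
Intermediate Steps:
m(a) = 0 (m(a) = -(-14)*0 = -7*0 = 0)
E(p, j) = 6 - 3*j*p (E(p, j) = 7 + ((-3*p)*j - 1) = 7 + (-3*j*p - 1) = 7 + (-1 - 3*j*p) = 6 - 3*j*p)
-580*E(-9, 1/(10 + m(3))) = -580*(6 - 3*(-9)/(10 + 0)) = -580*(6 - 3*(-9)/10) = -580*(6 - 3*⅒*(-9)) = -580*(6 + 27/10) = -580*87/10 = -5046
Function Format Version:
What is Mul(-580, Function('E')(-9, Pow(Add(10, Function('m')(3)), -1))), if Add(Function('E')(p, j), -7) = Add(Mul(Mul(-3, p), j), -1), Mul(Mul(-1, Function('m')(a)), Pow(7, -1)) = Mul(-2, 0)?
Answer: -5046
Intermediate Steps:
Function('m')(a) = 0 (Function('m')(a) = Mul(-7, Mul(-2, 0)) = Mul(-7, 0) = 0)
Function('E')(p, j) = Add(6, Mul(-3, j, p)) (Function('E')(p, j) = Add(7, Add(Mul(Mul(-3, p), j), -1)) = Add(7, Add(Mul(-3, j, p), -1)) = Add(7, Add(-1, Mul(-3, j, p))) = Add(6, Mul(-3, j, p)))
Mul(-580, Function('E')(-9, Pow(Add(10, Function('m')(3)), -1))) = Mul(-580, Add(6, Mul(-3, Pow(Add(10, 0), -1), -9))) = Mul(-580, Add(6, Mul(-3, Pow(10, -1), -9))) = Mul(-580, Add(6, Mul(-3, Rational(1, 10), -9))) = Mul(-580, Add(6, Rational(27, 10))) = Mul(-580, Rational(87, 10)) = -5046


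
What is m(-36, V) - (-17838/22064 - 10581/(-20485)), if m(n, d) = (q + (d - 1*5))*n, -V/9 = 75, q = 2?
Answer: 5516042588283/225990520 ≈ 24408.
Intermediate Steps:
V = -675 (V = -9*75 = -675)
m(n, d) = n*(-3 + d) (m(n, d) = (2 + (d - 1*5))*n = (2 + (d - 5))*n = (2 + (-5 + d))*n = (-3 + d)*n = n*(-3 + d))
m(-36, V) - (-17838/22064 - 10581/(-20485)) = -36*(-3 - 675) - (-17838/22064 - 10581/(-20485)) = -36*(-678) - (-17838*1/22064 - 10581*(-1/20485)) = 24408 - (-8919/11032 + 10581/20485) = 24408 - 1*(-65976123/225990520) = 24408 + 65976123/225990520 = 5516042588283/225990520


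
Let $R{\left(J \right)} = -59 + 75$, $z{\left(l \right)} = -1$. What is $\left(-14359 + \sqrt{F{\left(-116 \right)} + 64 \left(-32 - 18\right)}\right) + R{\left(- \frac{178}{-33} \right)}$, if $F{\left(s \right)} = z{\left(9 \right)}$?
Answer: $-14343 + i \sqrt{3201} \approx -14343.0 + 56.577 i$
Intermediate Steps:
$F{\left(s \right)} = -1$
$R{\left(J \right)} = 16$
$\left(-14359 + \sqrt{F{\left(-116 \right)} + 64 \left(-32 - 18\right)}\right) + R{\left(- \frac{178}{-33} \right)} = \left(-14359 + \sqrt{-1 + 64 \left(-32 - 18\right)}\right) + 16 = \left(-14359 + \sqrt{-1 + 64 \left(-50\right)}\right) + 16 = \left(-14359 + \sqrt{-1 - 3200}\right) + 16 = \left(-14359 + \sqrt{-3201}\right) + 16 = \left(-14359 + i \sqrt{3201}\right) + 16 = -14343 + i \sqrt{3201}$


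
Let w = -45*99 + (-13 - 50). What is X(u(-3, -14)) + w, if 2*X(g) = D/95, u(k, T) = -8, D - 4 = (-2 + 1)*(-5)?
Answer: -858411/190 ≈ -4518.0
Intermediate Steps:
D = 9 (D = 4 + (-2 + 1)*(-5) = 4 - 1*(-5) = 4 + 5 = 9)
w = -4518 (w = -4455 - 63 = -4518)
X(g) = 9/190 (X(g) = (9/95)/2 = (9*(1/95))/2 = (1/2)*(9/95) = 9/190)
X(u(-3, -14)) + w = 9/190 - 4518 = -858411/190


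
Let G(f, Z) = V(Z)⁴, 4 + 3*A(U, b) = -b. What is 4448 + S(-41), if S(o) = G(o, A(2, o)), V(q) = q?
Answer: 2234449/81 ≈ 27586.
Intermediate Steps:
A(U, b) = -4/3 - b/3 (A(U, b) = -4/3 + (-b)/3 = -4/3 - b/3)
G(f, Z) = Z⁴
S(o) = (-4/3 - o/3)⁴
4448 + S(-41) = 4448 + (4 - 41)⁴/81 = 4448 + (1/81)*(-37)⁴ = 4448 + (1/81)*1874161 = 4448 + 1874161/81 = 2234449/81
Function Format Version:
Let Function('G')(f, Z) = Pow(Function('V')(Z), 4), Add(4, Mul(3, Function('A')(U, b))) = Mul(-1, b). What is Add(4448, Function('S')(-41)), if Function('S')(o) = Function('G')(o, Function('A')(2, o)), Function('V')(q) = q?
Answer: Rational(2234449, 81) ≈ 27586.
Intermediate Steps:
Function('A')(U, b) = Add(Rational(-4, 3), Mul(Rational(-1, 3), b)) (Function('A')(U, b) = Add(Rational(-4, 3), Mul(Rational(1, 3), Mul(-1, b))) = Add(Rational(-4, 3), Mul(Rational(-1, 3), b)))
Function('G')(f, Z) = Pow(Z, 4)
Function('S')(o) = Pow(Add(Rational(-4, 3), Mul(Rational(-1, 3), o)), 4)
Add(4448, Function('S')(-41)) = Add(4448, Mul(Rational(1, 81), Pow(Add(4, -41), 4))) = Add(4448, Mul(Rational(1, 81), Pow(-37, 4))) = Add(4448, Mul(Rational(1, 81), 1874161)) = Add(4448, Rational(1874161, 81)) = Rational(2234449, 81)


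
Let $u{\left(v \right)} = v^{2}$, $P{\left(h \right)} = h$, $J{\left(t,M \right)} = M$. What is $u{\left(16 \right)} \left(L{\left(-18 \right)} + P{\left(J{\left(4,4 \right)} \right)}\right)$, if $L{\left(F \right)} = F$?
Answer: $-3584$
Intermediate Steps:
$u{\left(16 \right)} \left(L{\left(-18 \right)} + P{\left(J{\left(4,4 \right)} \right)}\right) = 16^{2} \left(-18 + 4\right) = 256 \left(-14\right) = -3584$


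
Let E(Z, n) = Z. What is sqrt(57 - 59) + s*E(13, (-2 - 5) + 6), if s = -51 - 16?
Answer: -871 + I*sqrt(2) ≈ -871.0 + 1.4142*I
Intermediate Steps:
s = -67
sqrt(57 - 59) + s*E(13, (-2 - 5) + 6) = sqrt(57 - 59) - 67*13 = sqrt(-2) - 871 = I*sqrt(2) - 871 = -871 + I*sqrt(2)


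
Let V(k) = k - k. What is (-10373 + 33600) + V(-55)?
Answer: 23227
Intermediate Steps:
V(k) = 0
(-10373 + 33600) + V(-55) = (-10373 + 33600) + 0 = 23227 + 0 = 23227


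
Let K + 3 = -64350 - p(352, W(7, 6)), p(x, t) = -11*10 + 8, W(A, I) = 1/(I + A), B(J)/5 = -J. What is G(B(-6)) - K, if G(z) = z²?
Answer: 65151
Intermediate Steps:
B(J) = -5*J (B(J) = 5*(-J) = -5*J)
W(A, I) = 1/(A + I)
p(x, t) = -102 (p(x, t) = -110 + 8 = -102)
K = -64251 (K = -3 + (-64350 - 1*(-102)) = -3 + (-64350 + 102) = -3 - 64248 = -64251)
G(B(-6)) - K = (-5*(-6))² - 1*(-64251) = 30² + 64251 = 900 + 64251 = 65151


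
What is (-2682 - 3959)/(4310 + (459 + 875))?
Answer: -6641/5644 ≈ -1.1766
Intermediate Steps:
(-2682 - 3959)/(4310 + (459 + 875)) = -6641/(4310 + 1334) = -6641/5644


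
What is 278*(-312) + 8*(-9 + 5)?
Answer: -86768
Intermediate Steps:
278*(-312) + 8*(-9 + 5) = -86736 + 8*(-4) = -86736 - 32 = -86768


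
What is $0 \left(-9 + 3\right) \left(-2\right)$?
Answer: $0$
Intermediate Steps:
$0 \left(-9 + 3\right) \left(-2\right) = 0 \left(-6\right) \left(-2\right) = 0 \left(-2\right) = 0$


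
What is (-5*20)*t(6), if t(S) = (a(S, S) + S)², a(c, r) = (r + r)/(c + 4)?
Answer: -5184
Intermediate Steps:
a(c, r) = 2*r/(4 + c) (a(c, r) = (2*r)/(4 + c) = 2*r/(4 + c))
t(S) = (S + 2*S/(4 + S))² (t(S) = (2*S/(4 + S) + S)² = (S + 2*S/(4 + S))²)
(-5*20)*t(6) = (-5*20)*(6²*(6 + 6)²/(4 + 6)²) = -3600*12²/10² = -3600*144/100 = -100*1296/25 = -5184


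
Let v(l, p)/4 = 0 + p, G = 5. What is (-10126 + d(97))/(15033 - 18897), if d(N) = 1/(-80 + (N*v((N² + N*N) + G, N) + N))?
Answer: 381274277/145491192 ≈ 2.6206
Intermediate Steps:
v(l, p) = 4*p (v(l, p) = 4*(0 + p) = 4*p)
d(N) = 1/(-80 + N + 4*N²) (d(N) = 1/(-80 + (N*(4*N) + N)) = 1/(-80 + (4*N² + N)) = 1/(-80 + (N + 4*N²)) = 1/(-80 + N + 4*N²))
(-10126 + d(97))/(15033 - 18897) = (-10126 + 1/(-80 + 97 + 4*97²))/(15033 - 18897) = (-10126 + 1/(-80 + 97 + 4*9409))/(-3864) = (-10126 + 1/(-80 + 97 + 37636))*(-1/3864) = (-10126 + 1/37653)*(-1/3864) = -381274277/37653*(-1/3864) = 381274277/145491192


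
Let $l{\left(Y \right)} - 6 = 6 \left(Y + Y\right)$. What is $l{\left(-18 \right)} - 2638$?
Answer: $-2848$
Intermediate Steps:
$l{\left(Y \right)} = 6 + 12 Y$ ($l{\left(Y \right)} = 6 + 6 \left(Y + Y\right) = 6 + 6 \cdot 2 Y = 6 + 12 Y$)
$l{\left(-18 \right)} - 2638 = \left(6 + 12 \left(-18\right)\right) - 2638 = \left(6 - 216\right) - 2638 = -210 - 2638 = -2848$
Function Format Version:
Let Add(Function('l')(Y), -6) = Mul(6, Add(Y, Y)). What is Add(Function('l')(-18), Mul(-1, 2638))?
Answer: -2848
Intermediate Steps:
Function('l')(Y) = Add(6, Mul(12, Y)) (Function('l')(Y) = Add(6, Mul(6, Add(Y, Y))) = Add(6, Mul(6, Mul(2, Y))) = Add(6, Mul(12, Y)))
Add(Function('l')(-18), Mul(-1, 2638)) = Add(Add(6, Mul(12, -18)), Mul(-1, 2638)) = Add(Add(6, -216), -2638) = Add(-210, -2638) = -2848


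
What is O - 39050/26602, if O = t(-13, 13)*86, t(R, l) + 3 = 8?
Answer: 5699905/13301 ≈ 428.53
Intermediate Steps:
t(R, l) = 5 (t(R, l) = -3 + 8 = 5)
O = 430 (O = 5*86 = 430)
O - 39050/26602 = 430 - 39050/26602 = 430 - 1*19525/13301 = 430 - 19525/13301 = 5699905/13301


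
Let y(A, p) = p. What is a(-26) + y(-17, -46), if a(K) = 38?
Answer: -8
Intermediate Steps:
a(-26) + y(-17, -46) = 38 - 46 = -8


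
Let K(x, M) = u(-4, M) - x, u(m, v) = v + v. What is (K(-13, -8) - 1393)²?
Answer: 1948816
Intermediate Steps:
u(m, v) = 2*v
K(x, M) = -x + 2*M (K(x, M) = 2*M - x = -x + 2*M)
(K(-13, -8) - 1393)² = ((-1*(-13) + 2*(-8)) - 1393)² = ((13 - 16) - 1393)² = (-3 - 1393)² = (-1396)² = 1948816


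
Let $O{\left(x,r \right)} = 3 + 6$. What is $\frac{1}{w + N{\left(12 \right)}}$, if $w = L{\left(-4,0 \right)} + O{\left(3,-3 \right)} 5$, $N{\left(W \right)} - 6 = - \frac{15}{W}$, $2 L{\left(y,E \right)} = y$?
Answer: $\frac{4}{191} \approx 0.020942$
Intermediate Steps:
$O{\left(x,r \right)} = 9$
$L{\left(y,E \right)} = \frac{y}{2}$
$N{\left(W \right)} = 6 - \frac{15}{W}$
$w = 43$ ($w = \frac{1}{2} \left(-4\right) + 9 \cdot 5 = -2 + 45 = 43$)
$\frac{1}{w + N{\left(12 \right)}} = \frac{1}{43 + \left(6 - \frac{15}{12}\right)} = \frac{1}{43 + \left(6 - \frac{5}{4}\right)} = \frac{1}{43 + \frac{19}{4}} = \frac{1}{\frac{191}{4}} = \frac{4}{191}$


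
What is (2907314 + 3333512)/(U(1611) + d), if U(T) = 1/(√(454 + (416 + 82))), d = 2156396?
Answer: 12811722996387392/4426841610792831 - 12481652*√238/4426841610792831 ≈ 2.8941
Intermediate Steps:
U(T) = √238/476 (U(T) = 1/(√(454 + 498)) = 1/(√952) = 1/(2*√238) = √238/476)
(2907314 + 3333512)/(U(1611) + d) = (2907314 + 3333512)/(√238/476 + 2156396) = 6240826/(2156396 + √238/476)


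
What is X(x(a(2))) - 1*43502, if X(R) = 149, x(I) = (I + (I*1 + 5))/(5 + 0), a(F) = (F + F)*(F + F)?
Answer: -43353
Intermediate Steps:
a(F) = 4*F² (a(F) = (2*F)*(2*F) = 4*F²)
x(I) = 1 + 2*I/5 (x(I) = (I + (I + 5))/5 = (I + (5 + I))*(⅕) = (5 + 2*I)*(⅕) = 1 + 2*I/5)
X(x(a(2))) - 1*43502 = 149 - 1*43502 = 149 - 43502 = -43353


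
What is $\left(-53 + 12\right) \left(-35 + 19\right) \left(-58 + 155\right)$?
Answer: $63632$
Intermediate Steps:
$\left(-53 + 12\right) \left(-35 + 19\right) \left(-58 + 155\right) = \left(-41\right) \left(-16\right) 97 = 656 \cdot 97 = 63632$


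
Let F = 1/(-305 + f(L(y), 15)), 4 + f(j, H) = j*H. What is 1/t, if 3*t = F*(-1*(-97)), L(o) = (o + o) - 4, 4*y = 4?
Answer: -1017/97 ≈ -10.485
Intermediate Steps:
y = 1 (y = (¼)*4 = 1)
L(o) = -4 + 2*o (L(o) = 2*o - 4 = -4 + 2*o)
f(j, H) = -4 + H*j (f(j, H) = -4 + j*H = -4 + H*j)
F = -1/339 (F = 1/(-305 + (-4 + 15*(-4 + 2*1))) = 1/(-305 + (-4 + 15*(-4 + 2))) = 1/(-305 + (-4 + 15*(-2))) = 1/(-305 + (-4 - 30)) = 1/(-305 - 34) = 1/(-339) = -1/339 ≈ -0.0029499)
t = -97/1017 (t = (-(-1)*(-97)/339)/3 = (-1/339*97)/3 = (⅓)*(-97/339) = -97/1017 ≈ -0.095379)
1/t = 1/(-97/1017) = -1017/97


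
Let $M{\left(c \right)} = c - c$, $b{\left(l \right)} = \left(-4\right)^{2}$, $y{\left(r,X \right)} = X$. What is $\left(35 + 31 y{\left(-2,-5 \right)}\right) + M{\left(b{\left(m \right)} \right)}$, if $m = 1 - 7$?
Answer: $-120$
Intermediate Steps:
$m = -6$
$b{\left(l \right)} = 16$
$M{\left(c \right)} = 0$
$\left(35 + 31 y{\left(-2,-5 \right)}\right) + M{\left(b{\left(m \right)} \right)} = \left(35 + 31 \left(-5\right)\right) + 0 = \left(35 - 155\right) + 0 = -120 + 0 = -120$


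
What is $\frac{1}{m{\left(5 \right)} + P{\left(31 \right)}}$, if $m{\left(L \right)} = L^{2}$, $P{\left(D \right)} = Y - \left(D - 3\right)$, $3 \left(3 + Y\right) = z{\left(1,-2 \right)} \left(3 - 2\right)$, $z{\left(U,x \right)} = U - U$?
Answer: $- \frac{1}{6} \approx -0.16667$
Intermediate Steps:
$z{\left(U,x \right)} = 0$
$Y = -3$ ($Y = -3 + \frac{0 \left(3 - 2\right)}{3} = -3 + \frac{0 \cdot 1}{3} = -3 + \frac{1}{3} \cdot 0 = -3 + 0 = -3$)
$P{\left(D \right)} = - D$ ($P{\left(D \right)} = -3 - \left(D - 3\right) = -3 - \left(-3 + D\right) = - D$)
$\frac{1}{m{\left(5 \right)} + P{\left(31 \right)}} = \frac{1}{5^{2} - 31} = \frac{1}{25 - 31} = \frac{1}{-6} = - \frac{1}{6}$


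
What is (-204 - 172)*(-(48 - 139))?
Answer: -34216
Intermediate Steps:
(-204 - 172)*(-(48 - 139)) = -(-376)*(-91) = -376*91 = -34216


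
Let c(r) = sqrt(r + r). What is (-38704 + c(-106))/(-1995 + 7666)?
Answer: -38704/5671 + 2*I*sqrt(53)/5671 ≈ -6.8249 + 0.0025675*I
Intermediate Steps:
c(r) = sqrt(2)*sqrt(r) (c(r) = sqrt(2*r) = sqrt(2)*sqrt(r))
(-38704 + c(-106))/(-1995 + 7666) = (-38704 + sqrt(2)*sqrt(-106))/(-1995 + 7666) = (-38704 + sqrt(2)*(I*sqrt(106)))/5671 = (-38704 + 2*I*sqrt(53))*(1/5671) = -38704/5671 + 2*I*sqrt(53)/5671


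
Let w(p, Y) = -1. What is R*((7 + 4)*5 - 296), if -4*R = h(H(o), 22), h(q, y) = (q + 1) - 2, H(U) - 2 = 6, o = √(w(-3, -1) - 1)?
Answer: 1687/4 ≈ 421.75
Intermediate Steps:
o = I*√2 (o = √(-1 - 1) = √(-2) = I*√2 ≈ 1.4142*I)
H(U) = 8 (H(U) = 2 + 6 = 8)
h(q, y) = -1 + q (h(q, y) = (1 + q) - 2 = -1 + q)
R = -7/4 (R = -(-1 + 8)/4 = -¼*7 = -7/4 ≈ -1.7500)
R*((7 + 4)*5 - 296) = -7*((7 + 4)*5 - 296)/4 = -7*(11*5 - 296)/4 = -7*(55 - 296)/4 = -7/4*(-241) = 1687/4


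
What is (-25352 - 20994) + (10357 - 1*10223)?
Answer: -46212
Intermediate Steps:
(-25352 - 20994) + (10357 - 1*10223) = -46346 + (10357 - 10223) = -46346 + 134 = -46212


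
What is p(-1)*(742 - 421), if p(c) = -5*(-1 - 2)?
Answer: 4815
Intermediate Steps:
p(c) = 15 (p(c) = -5*(-3) = 15)
p(-1)*(742 - 421) = 15*(742 - 421) = 15*321 = 4815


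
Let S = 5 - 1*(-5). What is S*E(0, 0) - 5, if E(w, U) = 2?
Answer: 15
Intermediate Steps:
S = 10 (S = 5 + 5 = 10)
S*E(0, 0) - 5 = 10*2 - 5 = 20 - 5 = 15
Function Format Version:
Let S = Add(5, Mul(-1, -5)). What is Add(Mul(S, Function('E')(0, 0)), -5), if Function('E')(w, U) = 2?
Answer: 15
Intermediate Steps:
S = 10 (S = Add(5, 5) = 10)
Add(Mul(S, Function('E')(0, 0)), -5) = Add(Mul(10, 2), -5) = Add(20, -5) = 15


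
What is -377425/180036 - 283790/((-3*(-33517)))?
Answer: -29680959205/6034266612 ≈ -4.9187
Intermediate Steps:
-377425/180036 - 283790/((-3*(-33517))) = -377425*1/180036 - 283790/100551 = -377425/180036 - 283790*1/100551 = -377425/180036 - 283790/100551 = -29680959205/6034266612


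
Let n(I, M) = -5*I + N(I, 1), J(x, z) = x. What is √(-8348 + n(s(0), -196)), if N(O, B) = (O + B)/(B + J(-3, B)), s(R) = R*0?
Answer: I*√33394/2 ≈ 91.37*I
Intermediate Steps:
s(R) = 0
N(O, B) = (B + O)/(-3 + B) (N(O, B) = (O + B)/(B - 3) = (B + O)/(-3 + B))
n(I, M) = -½ - 11*I/2 (n(I, M) = -5*I + (1 + I)/(-3 + 1) = -5*I + (1 + I)/(-2) = -5*I - (1 + I)/2 = -5*I + (-½ - I/2) = -½ - 11*I/2)
√(-8348 + n(s(0), -196)) = √(-8348 + (-½ - 11/2*0)) = √(-8348 + (-½ + 0)) = √(-8348 - ½) = √(-16697/2) = I*√33394/2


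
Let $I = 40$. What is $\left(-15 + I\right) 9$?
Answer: $225$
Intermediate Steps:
$\left(-15 + I\right) 9 = \left(-15 + 40\right) 9 = 25 \cdot 9 = 225$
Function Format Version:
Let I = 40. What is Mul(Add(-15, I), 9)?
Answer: 225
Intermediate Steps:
Mul(Add(-15, I), 9) = Mul(Add(-15, 40), 9) = Mul(25, 9) = 225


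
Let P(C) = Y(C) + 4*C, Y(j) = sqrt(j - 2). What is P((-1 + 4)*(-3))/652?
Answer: -9/163 + I*sqrt(11)/652 ≈ -0.055215 + 0.0050868*I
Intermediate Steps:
Y(j) = sqrt(-2 + j)
P(C) = sqrt(-2 + C) + 4*C
P((-1 + 4)*(-3))/652 = (sqrt(-2 + (-1 + 4)*(-3)) + 4*((-1 + 4)*(-3)))/652 = (sqrt(-2 + 3*(-3)) + 4*(3*(-3)))*(1/652) = (sqrt(-2 - 9) + 4*(-9))*(1/652) = (sqrt(-11) - 36)*(1/652) = (I*sqrt(11) - 36)*(1/652) = (-36 + I*sqrt(11))*(1/652) = -9/163 + I*sqrt(11)/652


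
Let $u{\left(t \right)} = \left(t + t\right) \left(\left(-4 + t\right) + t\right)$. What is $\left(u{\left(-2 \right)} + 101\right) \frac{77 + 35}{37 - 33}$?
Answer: $3724$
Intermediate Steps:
$u{\left(t \right)} = 2 t \left(-4 + 2 t\right)$
$\left(u{\left(-2 \right)} + 101\right) \frac{77 + 35}{37 - 33} = \left(4 \left(-2\right) \left(-2 - 2\right) + 101\right) \frac{77 + 35}{37 - 33} = \left(4 \left(-2\right) \left(-4\right) + 101\right) \frac{112}{4} = \left(32 + 101\right) 112 \cdot \frac{1}{4} = 133 \cdot 28 = 3724$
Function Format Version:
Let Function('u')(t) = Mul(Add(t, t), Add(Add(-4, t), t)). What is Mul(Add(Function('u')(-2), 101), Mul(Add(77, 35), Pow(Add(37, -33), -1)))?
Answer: 3724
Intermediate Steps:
Function('u')(t) = Mul(2, t, Add(-4, Mul(2, t))) (Function('u')(t) = Mul(Mul(2, t), Add(-4, Mul(2, t))) = Mul(2, t, Add(-4, Mul(2, t))))
Mul(Add(Function('u')(-2), 101), Mul(Add(77, 35), Pow(Add(37, -33), -1))) = Mul(Add(Mul(4, -2, Add(-2, -2)), 101), Mul(Add(77, 35), Pow(Add(37, -33), -1))) = Mul(Add(Mul(4, -2, -4), 101), Mul(112, Pow(4, -1))) = Mul(Add(32, 101), Mul(112, Rational(1, 4))) = Mul(133, 28) = 3724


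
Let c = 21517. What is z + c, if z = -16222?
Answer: 5295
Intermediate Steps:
z + c = -16222 + 21517 = 5295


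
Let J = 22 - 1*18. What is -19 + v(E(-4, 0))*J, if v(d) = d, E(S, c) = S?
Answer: -35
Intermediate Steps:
J = 4 (J = 22 - 18 = 4)
-19 + v(E(-4, 0))*J = -19 - 4*4 = -19 - 16 = -35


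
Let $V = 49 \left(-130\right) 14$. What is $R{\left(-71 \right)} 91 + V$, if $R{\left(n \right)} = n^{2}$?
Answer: $369551$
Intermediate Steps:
$V = -89180$ ($V = \left(-6370\right) 14 = -89180$)
$R{\left(-71 \right)} 91 + V = \left(-71\right)^{2} \cdot 91 - 89180 = 5041 \cdot 91 - 89180 = 458731 - 89180 = 369551$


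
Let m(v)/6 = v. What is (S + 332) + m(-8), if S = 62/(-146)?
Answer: 20701/73 ≈ 283.58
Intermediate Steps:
S = -31/73 (S = 62*(-1/146) = -31/73 ≈ -0.42466)
m(v) = 6*v
(S + 332) + m(-8) = (-31/73 + 332) + 6*(-8) = 24205/73 - 48 = 20701/73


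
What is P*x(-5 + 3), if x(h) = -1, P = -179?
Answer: 179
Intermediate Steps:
P*x(-5 + 3) = -179*(-1) = 179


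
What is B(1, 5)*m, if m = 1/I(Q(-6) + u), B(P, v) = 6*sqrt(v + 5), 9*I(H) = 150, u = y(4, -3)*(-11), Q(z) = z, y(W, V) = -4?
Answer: 9*sqrt(10)/25 ≈ 1.1384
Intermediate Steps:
u = 44 (u = -4*(-11) = 44)
I(H) = 50/3 (I(H) = (1/9)*150 = 50/3)
B(P, v) = 6*sqrt(5 + v)
m = 3/50 (m = 1/(50/3) = 3/50 ≈ 0.060000)
B(1, 5)*m = (6*sqrt(5 + 5))*(3/50) = (6*sqrt(10))*(3/50) = 9*sqrt(10)/25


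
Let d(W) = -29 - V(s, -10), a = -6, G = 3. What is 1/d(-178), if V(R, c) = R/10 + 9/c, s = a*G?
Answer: -10/263 ≈ -0.038023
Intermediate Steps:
s = -18 (s = -6*3 = -18)
V(R, c) = 9/c + R/10 (V(R, c) = R*(⅒) + 9/c = R/10 + 9/c = 9/c + R/10)
d(W) = -263/10 (d(W) = -29 - (9/(-10) + (⅒)*(-18)) = -29 - (9*(-⅒) - 9/5) = -29 - (-9/10 - 9/5) = -29 - 1*(-27/10) = -29 + 27/10 = -263/10)
1/d(-178) = 1/(-263/10) = -10/263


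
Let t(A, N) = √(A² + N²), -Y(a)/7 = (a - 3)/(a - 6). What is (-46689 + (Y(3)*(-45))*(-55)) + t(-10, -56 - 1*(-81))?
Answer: -46689 + 5*√29 ≈ -46662.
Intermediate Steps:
Y(a) = -7*(-3 + a)/(-6 + a) (Y(a) = -7*(a - 3)/(a - 6) = -7*(-3 + a)/(-6 + a))
(-46689 + (Y(3)*(-45))*(-55)) + t(-10, -56 - 1*(-81)) = (-46689 + ((7*(3 - 1*3)/(-6 + 3))*(-45))*(-55)) + √((-10)² + (-56 - 1*(-81))²) = (-46689 + ((7*(3 - 3)/(-3))*(-45))*(-55)) + √(100 + (-56 + 81)²) = (-46689 + ((7*(-⅓)*0)*(-45))*(-55)) + √(100 + 25²) = (-46689 + (0*(-45))*(-55)) + √(100 + 625) = (-46689 + 0*(-55)) + √725 = (-46689 + 0) + 5*√29 = -46689 + 5*√29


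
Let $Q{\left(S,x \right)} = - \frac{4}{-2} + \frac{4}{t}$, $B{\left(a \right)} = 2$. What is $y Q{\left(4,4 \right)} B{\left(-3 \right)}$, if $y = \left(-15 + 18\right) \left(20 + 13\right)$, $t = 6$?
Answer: $528$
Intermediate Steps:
$Q{\left(S,x \right)} = \frac{8}{3}$ ($Q{\left(S,x \right)} = - \frac{4}{-2} + \frac{4}{6} = \left(-4\right) \left(- \frac{1}{2}\right) + 4 \cdot \frac{1}{6} = 2 + \frac{2}{3} = \frac{8}{3}$)
$y = 99$ ($y = 3 \cdot 33 = 99$)
$y Q{\left(4,4 \right)} B{\left(-3 \right)} = 99 \cdot \frac{8}{3} \cdot 2 = 264 \cdot 2 = 528$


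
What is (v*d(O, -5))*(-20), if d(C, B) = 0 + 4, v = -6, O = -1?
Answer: 480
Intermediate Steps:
d(C, B) = 4
(v*d(O, -5))*(-20) = -6*4*(-20) = -24*(-20) = 480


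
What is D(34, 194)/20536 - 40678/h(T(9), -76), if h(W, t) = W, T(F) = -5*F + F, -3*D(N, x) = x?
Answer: 104420135/92412 ≈ 1129.9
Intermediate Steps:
D(N, x) = -x/3
T(F) = -4*F
D(34, 194)/20536 - 40678/h(T(9), -76) = -1/3*194/20536 - 40678/((-4*9)) = -194/3*1/20536 - 40678/(-36) = -97/30804 - 40678*(-1/36) = -97/30804 + 20339/18 = 104420135/92412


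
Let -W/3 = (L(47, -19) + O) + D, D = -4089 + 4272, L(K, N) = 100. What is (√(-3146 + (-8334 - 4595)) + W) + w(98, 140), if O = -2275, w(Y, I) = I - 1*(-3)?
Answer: 6119 + 5*I*√643 ≈ 6119.0 + 126.79*I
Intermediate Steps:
D = 183
w(Y, I) = 3 + I (w(Y, I) = I + 3 = 3 + I)
W = 5976 (W = -3*((100 - 2275) + 183) = -3*(-2175 + 183) = -3*(-1992) = 5976)
(√(-3146 + (-8334 - 4595)) + W) + w(98, 140) = (√(-3146 + (-8334 - 4595)) + 5976) + (3 + 140) = (√(-3146 - 12929) + 5976) + 143 = (√(-16075) + 5976) + 143 = (5*I*√643 + 5976) + 143 = (5976 + 5*I*√643) + 143 = 6119 + 5*I*√643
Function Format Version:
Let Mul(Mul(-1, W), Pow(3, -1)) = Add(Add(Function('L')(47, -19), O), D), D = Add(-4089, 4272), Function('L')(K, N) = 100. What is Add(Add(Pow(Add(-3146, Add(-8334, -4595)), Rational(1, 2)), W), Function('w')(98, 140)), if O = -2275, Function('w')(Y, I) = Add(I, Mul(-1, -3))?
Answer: Add(6119, Mul(5, I, Pow(643, Rational(1, 2)))) ≈ Add(6119.0, Mul(126.79, I))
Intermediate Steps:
D = 183
Function('w')(Y, I) = Add(3, I) (Function('w')(Y, I) = Add(I, 3) = Add(3, I))
W = 5976 (W = Mul(-3, Add(Add(100, -2275), 183)) = Mul(-3, Add(-2175, 183)) = Mul(-3, -1992) = 5976)
Add(Add(Pow(Add(-3146, Add(-8334, -4595)), Rational(1, 2)), W), Function('w')(98, 140)) = Add(Add(Pow(Add(-3146, Add(-8334, -4595)), Rational(1, 2)), 5976), Add(3, 140)) = Add(Add(Pow(Add(-3146, -12929), Rational(1, 2)), 5976), 143) = Add(Add(Pow(-16075, Rational(1, 2)), 5976), 143) = Add(Add(Mul(5, I, Pow(643, Rational(1, 2))), 5976), 143) = Add(Add(5976, Mul(5, I, Pow(643, Rational(1, 2)))), 143) = Add(6119, Mul(5, I, Pow(643, Rational(1, 2))))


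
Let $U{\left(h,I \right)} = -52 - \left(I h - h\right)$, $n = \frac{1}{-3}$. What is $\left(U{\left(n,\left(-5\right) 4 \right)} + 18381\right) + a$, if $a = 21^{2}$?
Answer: $18763$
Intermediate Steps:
$a = 441$
$n = - \frac{1}{3} \approx -0.33333$
$U{\left(h,I \right)} = -52 + h - I h$ ($U{\left(h,I \right)} = -52 - \left(- h + I h\right) = -52 + h - I h$)
$\left(U{\left(n,\left(-5\right) 4 \right)} + 18381\right) + a = \left(\left(-52 - \frac{1}{3} - \left(-5\right) 4 \left(- \frac{1}{3}\right)\right) + 18381\right) + 441 = \left(\left(-52 - \frac{1}{3} - \left(-20\right) \left(- \frac{1}{3}\right)\right) + 18381\right) + 441 = \left(\left(-52 - \frac{1}{3} - \frac{20}{3}\right) + 18381\right) + 441 = \left(-59 + 18381\right) + 441 = 18322 + 441 = 18763$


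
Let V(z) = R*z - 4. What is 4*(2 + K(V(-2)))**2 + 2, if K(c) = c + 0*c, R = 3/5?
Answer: 1074/25 ≈ 42.960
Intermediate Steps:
R = 3/5 (R = 3*(1/5) = 3/5 ≈ 0.60000)
V(z) = -4 + 3*z/5 (V(z) = 3*z/5 - 4 = -4 + 3*z/5)
K(c) = c (K(c) = c + 0 = c)
4*(2 + K(V(-2)))**2 + 2 = 4*(2 + (-4 + (3/5)*(-2)))**2 + 2 = 4*(2 + (-4 - 6/5))**2 + 2 = 4*(2 - 26/5)**2 + 2 = 4*(-16/5)**2 + 2 = 4*(256/25) + 2 = 1024/25 + 2 = 1074/25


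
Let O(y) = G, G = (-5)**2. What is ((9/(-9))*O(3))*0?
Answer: 0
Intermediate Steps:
G = 25
O(y) = 25
((9/(-9))*O(3))*0 = ((9/(-9))*25)*0 = ((9*(-1/9))*25)*0 = -1*25*0 = -25*0 = 0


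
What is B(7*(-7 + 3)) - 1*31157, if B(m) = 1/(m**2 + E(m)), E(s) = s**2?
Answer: -48854175/1568 ≈ -31157.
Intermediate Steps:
B(m) = 1/(2*m**2) (B(m) = 1/(m**2 + m**2) = 1/(2*m**2))
B(7*(-7 + 3)) - 1*31157 = 1/(2*(7*(-7 + 3))**2) - 1*31157 = 1/(2*(7*(-4))**2) - 31157 = (1/2)/(-28)**2 - 31157 = (1/2)*(1/784) - 31157 = 1/1568 - 31157 = -48854175/1568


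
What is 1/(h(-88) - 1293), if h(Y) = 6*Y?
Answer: -1/1821 ≈ -0.00054915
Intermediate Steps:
1/(h(-88) - 1293) = 1/(6*(-88) - 1293) = 1/(-528 - 1293) = 1/(-1821) = -1/1821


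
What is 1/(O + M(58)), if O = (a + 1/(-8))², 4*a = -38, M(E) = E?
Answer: 64/9641 ≈ 0.0066383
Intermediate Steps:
a = -19/2 (a = (¼)*(-38) = -19/2 ≈ -9.5000)
O = 5929/64 (O = (-19/2 + 1/(-8))² = (-19/2 - ⅛)² = (-77/8)² = 5929/64 ≈ 92.641)
1/(O + M(58)) = 1/(5929/64 + 58) = 1/(9641/64) = 64/9641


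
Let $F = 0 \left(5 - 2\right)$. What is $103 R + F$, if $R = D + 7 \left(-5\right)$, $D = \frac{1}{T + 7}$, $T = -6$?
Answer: $-3502$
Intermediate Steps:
$D = 1$ ($D = \frac{1}{-6 + 7} = 1^{-1} = 1$)
$R = -34$ ($R = 1 + 7 \left(-5\right) = 1 - 35 = -34$)
$F = 0$ ($F = 0 \cdot 3 = 0$)
$103 R + F = 103 \left(-34\right) + 0 = -3502 + 0 = -3502$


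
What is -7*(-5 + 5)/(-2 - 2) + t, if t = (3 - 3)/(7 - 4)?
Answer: 0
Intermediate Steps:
t = 0 (t = 0/3 = 0*(⅓) = 0)
-7*(-5 + 5)/(-2 - 2) + t = -7*(-5 + 5)/(-2 - 2) + 0 = -0/(-4) + 0 = -0*(-1)/4 + 0 = -7*0 + 0 = 0 + 0 = 0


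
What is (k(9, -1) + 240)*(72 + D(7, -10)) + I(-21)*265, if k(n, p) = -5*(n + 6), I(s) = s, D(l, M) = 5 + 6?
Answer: 8130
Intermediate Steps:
D(l, M) = 11
k(n, p) = -30 - 5*n (k(n, p) = -5*(6 + n) = -30 - 5*n)
(k(9, -1) + 240)*(72 + D(7, -10)) + I(-21)*265 = ((-30 - 5*9) + 240)*(72 + 11) - 21*265 = ((-30 - 45) + 240)*83 - 5565 = (-75 + 240)*83 - 5565 = 165*83 - 5565 = 13695 - 5565 = 8130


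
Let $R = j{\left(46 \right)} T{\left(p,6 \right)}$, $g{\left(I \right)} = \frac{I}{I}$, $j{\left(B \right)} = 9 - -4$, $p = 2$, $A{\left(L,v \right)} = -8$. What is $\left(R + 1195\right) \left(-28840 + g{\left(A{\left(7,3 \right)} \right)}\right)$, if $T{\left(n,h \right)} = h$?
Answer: $-36712047$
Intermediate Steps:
$j{\left(B \right)} = 13$ ($j{\left(B \right)} = 9 + 4 = 13$)
$g{\left(I \right)} = 1$
$R = 78$ ($R = 13 \cdot 6 = 78$)
$\left(R + 1195\right) \left(-28840 + g{\left(A{\left(7,3 \right)} \right)}\right) = \left(78 + 1195\right) \left(-28840 + 1\right) = 1273 \left(-28839\right) = -36712047$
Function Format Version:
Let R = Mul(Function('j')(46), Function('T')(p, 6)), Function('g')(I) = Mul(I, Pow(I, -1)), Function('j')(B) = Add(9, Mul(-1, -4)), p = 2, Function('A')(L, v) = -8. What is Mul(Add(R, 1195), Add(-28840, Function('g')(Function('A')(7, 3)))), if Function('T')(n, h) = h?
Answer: -36712047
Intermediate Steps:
Function('j')(B) = 13 (Function('j')(B) = Add(9, 4) = 13)
Function('g')(I) = 1
R = 78 (R = Mul(13, 6) = 78)
Mul(Add(R, 1195), Add(-28840, Function('g')(Function('A')(7, 3)))) = Mul(Add(78, 1195), Add(-28840, 1)) = Mul(1273, -28839) = -36712047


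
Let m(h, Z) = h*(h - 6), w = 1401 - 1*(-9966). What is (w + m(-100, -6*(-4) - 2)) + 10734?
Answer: 32701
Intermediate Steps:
w = 11367 (w = 1401 + 9966 = 11367)
m(h, Z) = h*(-6 + h)
(w + m(-100, -6*(-4) - 2)) + 10734 = (11367 - 100*(-6 - 100)) + 10734 = (11367 - 100*(-106)) + 10734 = (11367 + 10600) + 10734 = 21967 + 10734 = 32701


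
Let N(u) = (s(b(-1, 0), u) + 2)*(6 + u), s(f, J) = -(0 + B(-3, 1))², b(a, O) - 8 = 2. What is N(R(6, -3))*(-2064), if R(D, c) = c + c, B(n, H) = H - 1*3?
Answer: 0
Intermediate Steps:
b(a, O) = 10 (b(a, O) = 8 + 2 = 10)
B(n, H) = -3 + H (B(n, H) = H - 3 = -3 + H)
s(f, J) = -4 (s(f, J) = -(0 + (-3 + 1))² = -(0 - 2)² = -1*(-2)² = -1*4 = -4)
R(D, c) = 2*c
N(u) = -12 - 2*u (N(u) = (-4 + 2)*(6 + u) = -2*(6 + u) = -12 - 2*u)
N(R(6, -3))*(-2064) = (-12 - 4*(-3))*(-2064) = (-12 - 2*(-6))*(-2064) = (-12 + 12)*(-2064) = 0*(-2064) = 0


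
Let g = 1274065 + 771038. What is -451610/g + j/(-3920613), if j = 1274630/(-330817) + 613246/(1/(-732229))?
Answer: 101265744967051886698838/884169899196106521 ≈ 1.1453e+5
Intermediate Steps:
g = 2045103
j = -148548909586352508/330817 (j = 1274630*(-1/330817) + 613246/(-1/732229) = -1274630/330817 + 613246*(-732229) = -1274630/330817 - 449036505334 = -148548909586352508/330817 ≈ -4.4904e+11)
-451610/g + j/(-3920613) = -451610/2045103 - 148548909586352508/330817/(-3920613) = -451610*1/2045103 - 148548909586352508/330817*(-1/3920613) = -451610/2045103 + 49516303195450836/432335143607 = 101265744967051886698838/884169899196106521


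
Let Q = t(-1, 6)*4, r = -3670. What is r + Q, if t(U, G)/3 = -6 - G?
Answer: -3814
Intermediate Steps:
t(U, G) = -18 - 3*G (t(U, G) = 3*(-6 - G) = -18 - 3*G)
Q = -144 (Q = (-18 - 3*6)*4 = (-18 - 18)*4 = -36*4 = -144)
r + Q = -3670 - 144 = -3814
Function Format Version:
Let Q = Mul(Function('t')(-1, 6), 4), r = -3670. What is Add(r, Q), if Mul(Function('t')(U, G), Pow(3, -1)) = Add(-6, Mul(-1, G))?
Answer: -3814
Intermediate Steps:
Function('t')(U, G) = Add(-18, Mul(-3, G)) (Function('t')(U, G) = Mul(3, Add(-6, Mul(-1, G))) = Add(-18, Mul(-3, G)))
Q = -144 (Q = Mul(Add(-18, Mul(-3, 6)), 4) = Mul(Add(-18, -18), 4) = Mul(-36, 4) = -144)
Add(r, Q) = Add(-3670, -144) = -3814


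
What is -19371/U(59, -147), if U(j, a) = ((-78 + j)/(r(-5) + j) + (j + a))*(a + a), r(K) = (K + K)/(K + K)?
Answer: -193710/259651 ≈ -0.74604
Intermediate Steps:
r(K) = 1 (r(K) = (2*K)/((2*K)) = (2*K)*(1/(2*K)) = 1)
U(j, a) = 2*a*(a + j + (-78 + j)/(1 + j)) (U(j, a) = ((-78 + j)/(1 + j) + (j + a))*(a + a) = ((-78 + j)/(1 + j) + (a + j))*(2*a) = (a + j + (-78 + j)/(1 + j))*(2*a) = 2*a*(a + j + (-78 + j)/(1 + j)))
-19371/U(59, -147) = -19371*(-(1 + 59)/(294*(-78 - 147 + 59² + 2*59 - 147*59))) = -19371*(-10/(49*(-78 - 147 + 3481 + 118 - 8673))) = -19371/(2*(-147)*(1/60)*(-5299)) = -19371/259651/10 = -19371*10/259651 = -193710/259651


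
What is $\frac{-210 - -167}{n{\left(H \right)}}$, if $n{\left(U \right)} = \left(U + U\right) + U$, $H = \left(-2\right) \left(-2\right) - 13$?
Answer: $\frac{43}{27} \approx 1.5926$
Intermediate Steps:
$H = -9$ ($H = 4 - 13 = -9$)
$n{\left(U \right)} = 3 U$ ($n{\left(U \right)} = 2 U + U = 3 U$)
$\frac{-210 - -167}{n{\left(H \right)}} = \frac{-210 - -167}{3 \left(-9\right)} = \frac{-210 + 167}{-27} = \left(-43\right) \left(- \frac{1}{27}\right) = \frac{43}{27}$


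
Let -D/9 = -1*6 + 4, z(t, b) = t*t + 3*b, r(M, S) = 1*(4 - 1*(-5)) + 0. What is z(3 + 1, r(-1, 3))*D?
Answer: 774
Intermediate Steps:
r(M, S) = 9 (r(M, S) = 1*(4 + 5) + 0 = 1*9 + 0 = 9 + 0 = 9)
z(t, b) = t**2 + 3*b
D = 18 (D = -9*(-1*6 + 4) = -9*(-6 + 4) = -9*(-2) = 18)
z(3 + 1, r(-1, 3))*D = ((3 + 1)**2 + 3*9)*18 = (4**2 + 27)*18 = (16 + 27)*18 = 43*18 = 774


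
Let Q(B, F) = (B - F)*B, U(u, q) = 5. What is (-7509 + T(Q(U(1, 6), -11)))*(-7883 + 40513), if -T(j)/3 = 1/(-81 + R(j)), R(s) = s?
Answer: -244920780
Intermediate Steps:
Q(B, F) = B*(B - F)
T(j) = -3/(-81 + j)
(-7509 + T(Q(U(1, 6), -11)))*(-7883 + 40513) = (-7509 - 3/(-81 + 5*(5 - 1*(-11))))*(-7883 + 40513) = (-7509 - 3/(-81 + 5*(5 + 11)))*32630 = (-7509 - 3/(-81 + 5*16))*32630 = (-7509 - 3/(-81 + 80))*32630 = (-7509 - 3/(-1))*32630 = (-7509 - 3*(-1))*32630 = (-7509 + 3)*32630 = -7506*32630 = -244920780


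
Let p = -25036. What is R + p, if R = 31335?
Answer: 6299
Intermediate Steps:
R + p = 31335 - 25036 = 6299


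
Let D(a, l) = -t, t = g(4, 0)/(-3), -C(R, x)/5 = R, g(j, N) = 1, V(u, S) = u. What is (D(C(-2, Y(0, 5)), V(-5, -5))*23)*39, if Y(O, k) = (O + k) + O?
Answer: 299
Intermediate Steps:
Y(O, k) = k + 2*O
C(R, x) = -5*R
t = -1/3 (t = 1/(-3) = 1*(-1/3) = -1/3 ≈ -0.33333)
D(a, l) = 1/3 (D(a, l) = -1*(-1/3) = 1/3)
(D(C(-2, Y(0, 5)), V(-5, -5))*23)*39 = ((1/3)*23)*39 = (23/3)*39 = 299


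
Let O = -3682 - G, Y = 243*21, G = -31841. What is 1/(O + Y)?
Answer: 1/33262 ≈ 3.0064e-5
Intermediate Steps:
Y = 5103
O = 28159 (O = -3682 - 1*(-31841) = -3682 + 31841 = 28159)
1/(O + Y) = 1/(28159 + 5103) = 1/33262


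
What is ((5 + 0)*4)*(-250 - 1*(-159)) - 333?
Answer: -2153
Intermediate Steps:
((5 + 0)*4)*(-250 - 1*(-159)) - 333 = (5*4)*(-250 + 159) - 333 = 20*(-91) - 333 = -1820 - 333 = -2153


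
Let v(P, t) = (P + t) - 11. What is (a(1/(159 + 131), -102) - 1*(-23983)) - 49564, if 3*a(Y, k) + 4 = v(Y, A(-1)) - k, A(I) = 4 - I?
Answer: -22228789/870 ≈ -25550.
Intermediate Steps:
v(P, t) = -11 + P + t
a(Y, k) = -10/3 - k/3 + Y/3 (a(Y, k) = -4/3 + ((-11 + Y + (4 - 1*(-1))) - k)/3 = -4/3 + ((-11 + Y + (4 + 1)) - k)/3 = -4/3 + ((-11 + Y + 5) - k)/3 = -4/3 + ((-6 + Y) - k)/3 = -4/3 + (-6 + Y - k)/3 = -4/3 + (-2 - k/3 + Y/3) = -10/3 - k/3 + Y/3)
(a(1/(159 + 131), -102) - 1*(-23983)) - 49564 = ((-10/3 - ⅓*(-102) + 1/(3*(159 + 131))) - 1*(-23983)) - 49564 = ((-10/3 + 34 + (⅓)/290) + 23983) - 49564 = ((-10/3 + 34 + (⅓)*(1/290)) + 23983) - 49564 = ((-10/3 + 34 + 1/870) + 23983) - 49564 = (26681/870 + 23983) - 49564 = 20891891/870 - 49564 = -22228789/870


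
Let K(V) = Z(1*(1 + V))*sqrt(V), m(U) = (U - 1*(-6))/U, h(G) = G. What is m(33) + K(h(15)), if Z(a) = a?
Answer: 13/11 + 16*sqrt(15) ≈ 63.150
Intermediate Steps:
m(U) = (6 + U)/U (m(U) = (U + 6)/U = (6 + U)/U)
K(V) = sqrt(V)*(1 + V) (K(V) = (1*(1 + V))*sqrt(V) = (1 + V)*sqrt(V) = sqrt(V)*(1 + V))
m(33) + K(h(15)) = (6 + 33)/33 + sqrt(15)*(1 + 15) = (1/33)*39 + sqrt(15)*16 = 13/11 + 16*sqrt(15)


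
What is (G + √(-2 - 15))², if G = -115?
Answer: (115 - I*√17)² ≈ 13208.0 - 948.31*I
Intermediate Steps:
(G + √(-2 - 15))² = (-115 + √(-2 - 15))² = (-115 + √(-17))² = (-115 + I*√17)²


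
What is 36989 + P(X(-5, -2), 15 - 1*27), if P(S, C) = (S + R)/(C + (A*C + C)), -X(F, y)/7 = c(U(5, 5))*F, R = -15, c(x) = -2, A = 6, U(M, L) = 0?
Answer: 3551029/96 ≈ 36990.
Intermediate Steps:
X(F, y) = 14*F (X(F, y) = -(-14)*F = 14*F)
P(S, C) = (-15 + S)/(8*C) (P(S, C) = (S - 15)/(C + (6*C + C)) = (-15 + S)/(C + 7*C) = (-15 + S)/((8*C)) = (-15 + S)*(1/(8*C)) = (-15 + S)/(8*C))
36989 + P(X(-5, -2), 15 - 1*27) = 36989 + (-15 + 14*(-5))/(8*(15 - 1*27)) = 36989 + (-15 - 70)/(8*(15 - 27)) = 36989 + (⅛)*(-85)/(-12) = 36989 + (⅛)*(-1/12)*(-85) = 36989 + 85/96 = 3551029/96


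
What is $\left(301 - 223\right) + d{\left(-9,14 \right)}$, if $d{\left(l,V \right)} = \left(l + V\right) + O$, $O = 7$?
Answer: $90$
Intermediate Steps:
$d{\left(l,V \right)} = 7 + V + l$ ($d{\left(l,V \right)} = \left(l + V\right) + 7 = \left(V + l\right) + 7 = 7 + V + l$)
$\left(301 - 223\right) + d{\left(-9,14 \right)} = \left(301 - 223\right) + \left(7 + 14 - 9\right) = 78 + 12 = 90$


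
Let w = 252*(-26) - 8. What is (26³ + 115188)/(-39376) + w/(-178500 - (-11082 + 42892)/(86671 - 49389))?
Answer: -21847420438023/6551052856564 ≈ -3.3349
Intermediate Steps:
w = -6560 (w = -6552 - 8 = -6560)
(26³ + 115188)/(-39376) + w/(-178500 - (-11082 + 42892)/(86671 - 49389)) = (26³ + 115188)/(-39376) - 6560/(-178500 - (-11082 + 42892)/(86671 - 49389)) = (17576 + 115188)*(-1/39376) - 6560/(-178500 - 31810/37282) = 132764*(-1/39376) - 6560/(-178500 - 31810/37282) = -33191/9844 - 6560/(-178500 - 1*15905/18641) = -33191/9844 - 6560/(-178500 - 15905/18641) = -33191/9844 - 6560/(-3327434405/18641) = -33191/9844 - 6560*(-18641/3327434405) = -33191/9844 + 24456992/665486881 = -21847420438023/6551052856564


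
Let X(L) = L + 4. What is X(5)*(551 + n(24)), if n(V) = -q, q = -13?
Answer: 5076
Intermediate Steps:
n(V) = 13 (n(V) = -1*(-13) = 13)
X(L) = 4 + L
X(5)*(551 + n(24)) = (4 + 5)*(551 + 13) = 9*564 = 5076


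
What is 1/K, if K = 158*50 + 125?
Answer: 1/8025 ≈ 0.00012461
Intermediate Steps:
K = 8025 (K = 7900 + 125 = 8025)
1/K = 1/8025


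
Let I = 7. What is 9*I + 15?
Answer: 78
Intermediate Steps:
9*I + 15 = 9*7 + 15 = 63 + 15 = 78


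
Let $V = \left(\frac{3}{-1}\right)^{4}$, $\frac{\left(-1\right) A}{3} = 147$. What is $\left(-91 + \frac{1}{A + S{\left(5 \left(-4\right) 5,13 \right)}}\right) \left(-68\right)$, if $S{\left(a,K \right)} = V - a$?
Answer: $\frac{402237}{65} \approx 6188.3$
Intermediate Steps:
$A = -441$ ($A = \left(-3\right) 147 = -441$)
$V = 81$ ($V = \left(3 \left(-1\right)\right)^{4} = \left(-3\right)^{4} = 81$)
$S{\left(a,K \right)} = 81 - a$
$\left(-91 + \frac{1}{A + S{\left(5 \left(-4\right) 5,13 \right)}}\right) \left(-68\right) = \left(-91 + \frac{1}{-441 - \left(-81 + 5 \left(-4\right) 5\right)}\right) \left(-68\right) = \left(-91 + \frac{1}{-441 - \left(-81 - 100\right)}\right) \left(-68\right) = \left(-91 + \frac{1}{-441 + \left(81 - -100\right)}\right) \left(-68\right) = \left(-91 + \frac{1}{-441 + \left(81 + 100\right)}\right) \left(-68\right) = \left(-91 + \frac{1}{-441 + 181}\right) \left(-68\right) = \left(-91 + \frac{1}{-260}\right) \left(-68\right) = \left(-91 - \frac{1}{260}\right) \left(-68\right) = \left(- \frac{23661}{260}\right) \left(-68\right) = \frac{402237}{65}$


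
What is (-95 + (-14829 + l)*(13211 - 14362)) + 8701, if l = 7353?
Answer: 8613482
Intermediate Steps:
(-95 + (-14829 + l)*(13211 - 14362)) + 8701 = (-95 + (-14829 + 7353)*(13211 - 14362)) + 8701 = (-95 - 7476*(-1151)) + 8701 = (-95 + 8604876) + 8701 = 8604781 + 8701 = 8613482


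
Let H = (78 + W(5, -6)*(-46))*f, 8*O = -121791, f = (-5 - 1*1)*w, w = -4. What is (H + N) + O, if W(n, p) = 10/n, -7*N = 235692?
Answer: -2756889/56 ≈ -49230.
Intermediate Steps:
N = -235692/7 (N = -1/7*235692 = -235692/7 ≈ -33670.)
f = 24 (f = (-5 - 1*1)*(-4) = (-5 - 1)*(-4) = -6*(-4) = 24)
O = -121791/8 (O = (1/8)*(-121791) = -121791/8 ≈ -15224.)
H = -336 (H = (78 + (10/5)*(-46))*24 = (78 + (10*(1/5))*(-46))*24 = (78 + 2*(-46))*24 = (78 - 92)*24 = -14*24 = -336)
(H + N) + O = (-336 - 235692/7) - 121791/8 = -238044/7 - 121791/8 = -2756889/56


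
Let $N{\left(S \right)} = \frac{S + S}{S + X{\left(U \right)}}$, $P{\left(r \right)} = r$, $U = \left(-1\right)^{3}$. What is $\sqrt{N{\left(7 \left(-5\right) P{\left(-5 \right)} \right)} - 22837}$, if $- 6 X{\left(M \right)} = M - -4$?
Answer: $\frac{i \sqrt{2781325137}}{349} \approx 151.11 i$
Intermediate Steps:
$U = -1$
$X{\left(M \right)} = - \frac{2}{3} - \frac{M}{6}$ ($X{\left(M \right)} = - \frac{M - -4}{6} = - \frac{M + 4}{6} = - \frac{4 + M}{6} = - \frac{2}{3} - \frac{M}{6}$)
$N{\left(S \right)} = \frac{2 S}{- \frac{1}{2} + S}$ ($N{\left(S \right)} = \frac{S + S}{S - \frac{1}{2}} = \frac{2 S}{S + \left(- \frac{2}{3} + \frac{1}{6}\right)} = \frac{2 S}{S - \frac{1}{2}} = \frac{2 S}{- \frac{1}{2} + S}$)
$\sqrt{N{\left(7 \left(-5\right) P{\left(-5 \right)} \right)} - 22837} = \sqrt{\frac{4 \cdot 7 \left(-5\right) \left(-5\right)}{-1 + 2 \cdot 7 \left(-5\right) \left(-5\right)} - 22837} = \sqrt{\frac{4 \left(\left(-35\right) \left(-5\right)\right)}{-1 + 2 \left(\left(-35\right) \left(-5\right)\right)} - 22837} = \sqrt{4 \cdot 175 \frac{1}{-1 + 2 \cdot 175} - 22837} = \sqrt{4 \cdot 175 \frac{1}{-1 + 350} - 22837} = \sqrt{4 \cdot 175 \cdot \frac{1}{349} - 22837} = \sqrt{\frac{700}{349} - 22837} = \sqrt{- \frac{7969413}{349}} = \frac{i \sqrt{2781325137}}{349}$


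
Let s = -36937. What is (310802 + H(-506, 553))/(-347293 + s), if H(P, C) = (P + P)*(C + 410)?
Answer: 47411/27445 ≈ 1.7275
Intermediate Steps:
H(P, C) = 2*P*(410 + C) (H(P, C) = (2*P)*(410 + C) = 2*P*(410 + C))
(310802 + H(-506, 553))/(-347293 + s) = (310802 + 2*(-506)*(410 + 553))/(-347293 - 36937) = (310802 + 2*(-506)*963)/(-384230) = (310802 - 974556)*(-1/384230) = -663754*(-1/384230) = 47411/27445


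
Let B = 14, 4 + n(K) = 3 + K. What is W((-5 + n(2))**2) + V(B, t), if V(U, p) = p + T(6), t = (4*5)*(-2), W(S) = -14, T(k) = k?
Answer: -48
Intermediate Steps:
n(K) = -1 + K (n(K) = -4 + (3 + K) = -1 + K)
t = -40 (t = 20*(-2) = -40)
V(U, p) = 6 + p (V(U, p) = p + 6 = 6 + p)
W((-5 + n(2))**2) + V(B, t) = -14 + (6 - 40) = -14 - 34 = -48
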